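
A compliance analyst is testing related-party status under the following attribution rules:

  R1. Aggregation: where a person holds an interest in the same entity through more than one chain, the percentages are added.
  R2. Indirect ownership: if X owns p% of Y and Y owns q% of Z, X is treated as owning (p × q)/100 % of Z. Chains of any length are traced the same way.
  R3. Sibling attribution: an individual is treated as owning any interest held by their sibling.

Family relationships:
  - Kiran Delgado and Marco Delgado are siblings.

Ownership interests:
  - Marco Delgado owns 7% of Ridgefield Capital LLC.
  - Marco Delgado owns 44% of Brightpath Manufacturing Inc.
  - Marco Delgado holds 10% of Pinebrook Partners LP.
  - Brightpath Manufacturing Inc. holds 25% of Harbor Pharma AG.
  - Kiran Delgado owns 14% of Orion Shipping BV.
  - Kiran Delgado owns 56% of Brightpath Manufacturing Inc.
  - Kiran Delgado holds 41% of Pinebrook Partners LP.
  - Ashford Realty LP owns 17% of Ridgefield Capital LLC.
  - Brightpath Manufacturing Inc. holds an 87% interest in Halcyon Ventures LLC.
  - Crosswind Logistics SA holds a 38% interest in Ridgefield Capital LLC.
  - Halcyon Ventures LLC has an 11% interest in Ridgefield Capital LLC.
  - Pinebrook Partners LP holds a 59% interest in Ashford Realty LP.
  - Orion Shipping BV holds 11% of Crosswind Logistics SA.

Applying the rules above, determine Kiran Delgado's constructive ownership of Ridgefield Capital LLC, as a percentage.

By sibling attribution (R3), Kiran Delgado is treated as also owning Marco Delgado's interest in Pinebrook Partners LP, giving 41% + 10% = 51%.
By sibling attribution (R3), Kiran Delgado is treated as also owning Marco Delgado's interest in Brightpath Manufacturing Inc, giving 56% + 44% = 100%.
By sibling attribution (R3), Kiran Delgado is treated as owning Marco Delgado's 7% interest in Ridgefield Capital LLC.
Chain via Pinebrook Partners LP → Ashford Realty LP (R2): 51% × 59% × 17% = 5.1153% of Ridgefield Capital LLC.
Chain via Orion Shipping BV → Crosswind Logistics SA (R2): 14% × 11% × 38% = 0.5852% of Ridgefield Capital LLC.
Chain via Brightpath Manufacturing Inc. → Halcyon Ventures LLC (R2): 100% × 87% × 11% = 9.57% of Ridgefield Capital LLC.
Direct interest in Ridgefield Capital LLC: 7%.
Aggregating (R1): 5.1153% + 0.5852% + 9.57% + 7% = 22.2705%.

22.2705%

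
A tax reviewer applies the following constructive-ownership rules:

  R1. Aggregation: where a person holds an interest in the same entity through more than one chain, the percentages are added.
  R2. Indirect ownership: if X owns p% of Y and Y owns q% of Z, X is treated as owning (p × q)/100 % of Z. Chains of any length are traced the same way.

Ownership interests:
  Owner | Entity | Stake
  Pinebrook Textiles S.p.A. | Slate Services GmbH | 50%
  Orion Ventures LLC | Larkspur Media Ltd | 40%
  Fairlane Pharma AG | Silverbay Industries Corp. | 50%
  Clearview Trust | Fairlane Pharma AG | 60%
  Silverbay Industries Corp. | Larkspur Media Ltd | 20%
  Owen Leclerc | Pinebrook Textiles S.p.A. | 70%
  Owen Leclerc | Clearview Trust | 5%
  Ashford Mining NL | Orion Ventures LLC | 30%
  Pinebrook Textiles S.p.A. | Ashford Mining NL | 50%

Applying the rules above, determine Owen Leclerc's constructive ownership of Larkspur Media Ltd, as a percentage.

Chain via Clearview Trust → Fairlane Pharma AG → Silverbay Industries Corp. (R2): 5% × 60% × 50% × 20% = 0.3% of Larkspur Media Ltd.
Chain via Pinebrook Textiles S.p.A. → Ashford Mining NL → Orion Ventures LLC (R2): 70% × 50% × 30% × 40% = 4.2% of Larkspur Media Ltd.
Aggregating (R1): 0.3% + 4.2% = 4.5%.

4.5%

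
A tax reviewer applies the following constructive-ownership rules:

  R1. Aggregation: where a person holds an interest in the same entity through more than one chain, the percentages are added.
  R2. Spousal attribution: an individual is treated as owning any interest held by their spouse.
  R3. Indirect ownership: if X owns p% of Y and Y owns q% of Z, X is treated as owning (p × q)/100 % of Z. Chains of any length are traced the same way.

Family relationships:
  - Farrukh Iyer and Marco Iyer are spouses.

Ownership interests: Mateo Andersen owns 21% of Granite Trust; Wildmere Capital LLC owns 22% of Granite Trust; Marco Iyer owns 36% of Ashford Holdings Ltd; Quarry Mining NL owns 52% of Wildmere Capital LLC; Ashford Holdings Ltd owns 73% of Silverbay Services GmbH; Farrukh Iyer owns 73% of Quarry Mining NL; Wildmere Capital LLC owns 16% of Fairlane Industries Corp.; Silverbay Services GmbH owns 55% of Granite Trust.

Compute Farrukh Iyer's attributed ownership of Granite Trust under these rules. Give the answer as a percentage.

22.8052%

By spousal attribution (R2), Farrukh Iyer is treated as owning Marco Iyer's 36% interest in Ashford Holdings Ltd.
Chain via Quarry Mining NL → Wildmere Capital LLC (R3): 73% × 52% × 22% = 8.3512% of Granite Trust.
Chain via Ashford Holdings Ltd → Silverbay Services GmbH (R3): 36% × 73% × 55% = 14.454% of Granite Trust.
Aggregating (R1): 8.3512% + 14.454% = 22.8052%.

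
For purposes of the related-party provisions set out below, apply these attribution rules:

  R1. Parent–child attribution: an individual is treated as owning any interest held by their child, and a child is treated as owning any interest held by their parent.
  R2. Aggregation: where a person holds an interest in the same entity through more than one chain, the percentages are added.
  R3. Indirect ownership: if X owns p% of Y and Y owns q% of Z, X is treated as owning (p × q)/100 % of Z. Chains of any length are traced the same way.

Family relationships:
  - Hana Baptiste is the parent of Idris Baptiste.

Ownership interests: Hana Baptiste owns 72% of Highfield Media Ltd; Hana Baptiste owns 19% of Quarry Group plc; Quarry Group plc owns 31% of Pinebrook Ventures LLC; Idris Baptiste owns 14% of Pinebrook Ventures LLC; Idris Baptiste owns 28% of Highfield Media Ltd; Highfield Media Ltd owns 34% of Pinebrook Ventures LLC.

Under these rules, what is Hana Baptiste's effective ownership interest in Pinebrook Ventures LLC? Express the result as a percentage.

53.89%

By parent–child attribution (R1), Hana Baptiste is treated as also owning Idris Baptiste's interest in Highfield Media Ltd, giving 72% + 28% = 100%.
By parent–child attribution (R1), Hana Baptiste is treated as owning Idris Baptiste's 14% interest in Pinebrook Ventures LLC.
Chain via Quarry Group plc (R3): 19% × 31% = 5.89% of Pinebrook Ventures LLC.
Chain via Highfield Media Ltd (R3): 100% × 34% = 34% of Pinebrook Ventures LLC.
Direct interest in Pinebrook Ventures LLC: 14%.
Aggregating (R2): 5.89% + 34% + 14% = 53.89%.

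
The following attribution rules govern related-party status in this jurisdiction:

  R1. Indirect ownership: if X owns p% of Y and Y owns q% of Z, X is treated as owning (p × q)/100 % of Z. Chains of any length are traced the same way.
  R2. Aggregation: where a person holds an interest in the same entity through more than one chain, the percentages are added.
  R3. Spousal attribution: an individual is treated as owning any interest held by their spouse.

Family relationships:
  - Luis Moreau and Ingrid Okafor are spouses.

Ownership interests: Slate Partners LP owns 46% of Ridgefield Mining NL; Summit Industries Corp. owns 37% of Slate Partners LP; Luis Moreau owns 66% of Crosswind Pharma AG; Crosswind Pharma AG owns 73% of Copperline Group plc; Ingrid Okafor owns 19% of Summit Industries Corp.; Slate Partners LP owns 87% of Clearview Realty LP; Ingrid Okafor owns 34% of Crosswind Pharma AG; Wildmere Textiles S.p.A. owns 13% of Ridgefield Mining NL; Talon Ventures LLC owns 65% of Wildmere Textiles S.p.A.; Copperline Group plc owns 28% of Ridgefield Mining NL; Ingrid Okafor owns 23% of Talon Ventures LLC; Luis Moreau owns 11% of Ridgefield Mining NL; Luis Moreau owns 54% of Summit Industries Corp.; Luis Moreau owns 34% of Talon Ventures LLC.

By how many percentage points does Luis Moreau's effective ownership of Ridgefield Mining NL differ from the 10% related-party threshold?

By spousal attribution (R3), Luis Moreau is treated as also owning Ingrid Okafor's interest in Talon Ventures LLC, giving 34% + 23% = 57%.
By spousal attribution (R3), Luis Moreau is treated as also owning Ingrid Okafor's interest in Crosswind Pharma AG, giving 66% + 34% = 100%.
By spousal attribution (R3), Luis Moreau is treated as also owning Ingrid Okafor's interest in Summit Industries Corp, giving 54% + 19% = 73%.
Chain via Talon Ventures LLC → Wildmere Textiles S.p.A. (R1): 57% × 65% × 13% = 4.8165% of Ridgefield Mining NL.
Chain via Crosswind Pharma AG → Copperline Group plc (R1): 100% × 73% × 28% = 20.44% of Ridgefield Mining NL.
Chain via Summit Industries Corp. → Slate Partners LP (R1): 73% × 37% × 46% = 12.4246% of Ridgefield Mining NL.
Direct interest in Ridgefield Mining NL: 11%.
Aggregating (R2): 4.8165% + 20.44% + 12.4246% + 11% = 48.6811%.
48.6811% exceeds the 10% threshold by 38.6811 percentage points.

38.6811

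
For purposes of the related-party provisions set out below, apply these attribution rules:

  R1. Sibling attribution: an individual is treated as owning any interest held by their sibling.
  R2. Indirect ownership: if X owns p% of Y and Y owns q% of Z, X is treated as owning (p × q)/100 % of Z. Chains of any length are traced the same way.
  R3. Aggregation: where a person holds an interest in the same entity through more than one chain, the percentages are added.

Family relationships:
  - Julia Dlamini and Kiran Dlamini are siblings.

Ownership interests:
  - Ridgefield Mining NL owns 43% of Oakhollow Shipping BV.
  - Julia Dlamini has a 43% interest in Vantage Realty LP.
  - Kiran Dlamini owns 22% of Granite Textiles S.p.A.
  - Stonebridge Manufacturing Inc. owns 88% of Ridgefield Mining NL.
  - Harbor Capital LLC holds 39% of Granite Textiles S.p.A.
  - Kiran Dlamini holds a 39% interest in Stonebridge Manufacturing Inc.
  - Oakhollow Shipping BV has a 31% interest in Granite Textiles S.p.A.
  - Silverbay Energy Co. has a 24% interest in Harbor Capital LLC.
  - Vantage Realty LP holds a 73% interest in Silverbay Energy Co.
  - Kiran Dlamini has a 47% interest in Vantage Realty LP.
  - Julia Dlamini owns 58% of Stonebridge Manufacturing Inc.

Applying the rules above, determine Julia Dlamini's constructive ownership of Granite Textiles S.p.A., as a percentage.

By sibling attribution (R1), Julia Dlamini is treated as also owning Kiran Dlamini's interest in Vantage Realty LP, giving 43% + 47% = 90%.
By sibling attribution (R1), Julia Dlamini is treated as also owning Kiran Dlamini's interest in Stonebridge Manufacturing Inc, giving 58% + 39% = 97%.
By sibling attribution (R1), Julia Dlamini is treated as owning Kiran Dlamini's 22% interest in Granite Textiles S.p.A.
Chain via Vantage Realty LP → Silverbay Energy Co. → Harbor Capital LLC (R2): 90% × 73% × 24% × 39% = 6.14952% of Granite Textiles S.p.A.
Chain via Stonebridge Manufacturing Inc. → Ridgefield Mining NL → Oakhollow Shipping BV (R2): 97% × 88% × 43% × 31% = 11.378488% of Granite Textiles S.p.A.
Direct interest in Granite Textiles S.p.A: 22%.
Aggregating (R3): 6.14952% + 11.378488% + 22% = 39.528008%.

39.528008%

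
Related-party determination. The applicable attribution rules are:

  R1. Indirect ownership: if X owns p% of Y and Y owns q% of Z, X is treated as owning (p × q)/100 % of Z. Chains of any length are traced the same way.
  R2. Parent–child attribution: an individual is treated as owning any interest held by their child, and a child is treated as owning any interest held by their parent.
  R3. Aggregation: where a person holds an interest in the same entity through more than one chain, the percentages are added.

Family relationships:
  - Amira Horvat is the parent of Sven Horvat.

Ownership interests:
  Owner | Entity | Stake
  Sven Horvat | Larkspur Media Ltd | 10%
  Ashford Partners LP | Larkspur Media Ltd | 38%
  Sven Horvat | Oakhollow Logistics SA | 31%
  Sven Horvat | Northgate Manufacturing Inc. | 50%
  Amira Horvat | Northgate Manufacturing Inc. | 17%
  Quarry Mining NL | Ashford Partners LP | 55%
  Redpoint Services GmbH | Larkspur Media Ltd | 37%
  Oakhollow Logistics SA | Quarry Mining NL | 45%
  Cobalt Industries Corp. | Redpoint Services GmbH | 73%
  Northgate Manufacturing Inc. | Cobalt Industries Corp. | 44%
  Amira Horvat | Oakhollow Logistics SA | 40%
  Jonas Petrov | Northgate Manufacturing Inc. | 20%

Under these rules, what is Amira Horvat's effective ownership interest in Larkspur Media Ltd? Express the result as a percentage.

By parent–child attribution (R2), Amira Horvat is treated as also owning Sven Horvat's interest in Oakhollow Logistics SA, giving 40% + 31% = 71%.
By parent–child attribution (R2), Amira Horvat is treated as also owning Sven Horvat's interest in Northgate Manufacturing Inc, giving 17% + 50% = 67%.
By parent–child attribution (R2), Amira Horvat is treated as owning Sven Horvat's 10% interest in Larkspur Media Ltd.
Chain via Oakhollow Logistics SA → Quarry Mining NL → Ashford Partners LP (R1): 71% × 45% × 55% × 38% = 6.67755% of Larkspur Media Ltd.
Chain via Northgate Manufacturing Inc. → Cobalt Industries Corp. → Redpoint Services GmbH (R1): 67% × 44% × 73% × 37% = 7.962548% of Larkspur Media Ltd.
Direct interest in Larkspur Media Ltd: 10%.
Aggregating (R3): 6.67755% + 7.962548% + 10% = 24.640098%.

24.640098%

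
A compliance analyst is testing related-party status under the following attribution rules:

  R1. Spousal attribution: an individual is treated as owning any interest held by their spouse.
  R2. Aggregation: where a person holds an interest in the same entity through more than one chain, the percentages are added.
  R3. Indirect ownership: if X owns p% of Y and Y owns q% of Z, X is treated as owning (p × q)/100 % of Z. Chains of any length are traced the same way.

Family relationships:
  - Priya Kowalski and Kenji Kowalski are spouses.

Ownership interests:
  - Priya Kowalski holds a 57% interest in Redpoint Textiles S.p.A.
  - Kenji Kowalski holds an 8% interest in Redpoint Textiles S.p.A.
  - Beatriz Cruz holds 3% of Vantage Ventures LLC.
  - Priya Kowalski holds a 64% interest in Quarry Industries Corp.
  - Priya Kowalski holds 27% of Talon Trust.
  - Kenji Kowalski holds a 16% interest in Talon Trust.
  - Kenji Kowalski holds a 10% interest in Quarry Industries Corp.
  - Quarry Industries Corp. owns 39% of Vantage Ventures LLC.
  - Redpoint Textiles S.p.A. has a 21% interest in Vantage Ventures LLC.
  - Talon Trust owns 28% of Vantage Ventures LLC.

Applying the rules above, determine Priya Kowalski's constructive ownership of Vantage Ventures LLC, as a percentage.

54.55%

By spousal attribution (R1), Priya Kowalski is treated as also owning Kenji Kowalski's interest in Talon Trust, giving 27% + 16% = 43%.
By spousal attribution (R1), Priya Kowalski is treated as also owning Kenji Kowalski's interest in Quarry Industries Corp, giving 64% + 10% = 74%.
By spousal attribution (R1), Priya Kowalski is treated as also owning Kenji Kowalski's interest in Redpoint Textiles S.p.A, giving 57% + 8% = 65%.
Chain via Talon Trust (R3): 43% × 28% = 12.04% of Vantage Ventures LLC.
Chain via Quarry Industries Corp. (R3): 74% × 39% = 28.86% of Vantage Ventures LLC.
Chain via Redpoint Textiles S.p.A. (R3): 65% × 21% = 13.65% of Vantage Ventures LLC.
Aggregating (R2): 12.04% + 28.86% + 13.65% = 54.55%.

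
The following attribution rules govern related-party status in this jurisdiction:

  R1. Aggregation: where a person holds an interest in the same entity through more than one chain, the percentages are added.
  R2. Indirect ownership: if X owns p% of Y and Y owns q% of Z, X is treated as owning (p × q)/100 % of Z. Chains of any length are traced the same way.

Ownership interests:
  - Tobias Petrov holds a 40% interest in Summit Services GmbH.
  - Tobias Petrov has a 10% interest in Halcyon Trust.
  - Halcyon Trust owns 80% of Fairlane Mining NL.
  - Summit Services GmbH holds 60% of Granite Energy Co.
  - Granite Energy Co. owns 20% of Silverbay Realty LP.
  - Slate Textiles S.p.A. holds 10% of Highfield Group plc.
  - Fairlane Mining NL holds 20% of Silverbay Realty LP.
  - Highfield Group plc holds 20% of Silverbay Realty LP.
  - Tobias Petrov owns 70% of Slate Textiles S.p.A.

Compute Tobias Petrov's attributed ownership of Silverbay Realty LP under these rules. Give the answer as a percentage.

Chain via Slate Textiles S.p.A. → Highfield Group plc (R2): 70% × 10% × 20% = 1.4% of Silverbay Realty LP.
Chain via Halcyon Trust → Fairlane Mining NL (R2): 10% × 80% × 20% = 1.6% of Silverbay Realty LP.
Chain via Summit Services GmbH → Granite Energy Co. (R2): 40% × 60% × 20% = 4.8% of Silverbay Realty LP.
Aggregating (R1): 1.4% + 1.6% + 4.8% = 7.8%.

7.8%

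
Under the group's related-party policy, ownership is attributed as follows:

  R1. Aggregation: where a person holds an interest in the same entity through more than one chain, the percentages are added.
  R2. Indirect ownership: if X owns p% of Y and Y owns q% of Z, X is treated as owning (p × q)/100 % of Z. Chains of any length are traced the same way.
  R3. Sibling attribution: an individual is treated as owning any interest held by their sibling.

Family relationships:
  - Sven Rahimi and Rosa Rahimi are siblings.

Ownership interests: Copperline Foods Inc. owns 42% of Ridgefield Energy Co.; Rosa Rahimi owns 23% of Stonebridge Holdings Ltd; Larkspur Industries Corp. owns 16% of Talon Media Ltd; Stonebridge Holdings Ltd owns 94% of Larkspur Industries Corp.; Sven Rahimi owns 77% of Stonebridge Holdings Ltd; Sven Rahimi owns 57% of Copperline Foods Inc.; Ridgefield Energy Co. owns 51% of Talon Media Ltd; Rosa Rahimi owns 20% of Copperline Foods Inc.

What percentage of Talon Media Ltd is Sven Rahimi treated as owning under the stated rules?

By sibling attribution (R3), Sven Rahimi is treated as also owning Rosa Rahimi's interest in Copperline Foods Inc, giving 57% + 20% = 77%.
By sibling attribution (R3), Sven Rahimi is treated as also owning Rosa Rahimi's interest in Stonebridge Holdings Ltd, giving 77% + 23% = 100%.
Chain via Copperline Foods Inc. → Ridgefield Energy Co. (R2): 77% × 42% × 51% = 16.4934% of Talon Media Ltd.
Chain via Stonebridge Holdings Ltd → Larkspur Industries Corp. (R2): 100% × 94% × 16% = 15.04% of Talon Media Ltd.
Aggregating (R1): 16.4934% + 15.04% = 31.5334%.

31.5334%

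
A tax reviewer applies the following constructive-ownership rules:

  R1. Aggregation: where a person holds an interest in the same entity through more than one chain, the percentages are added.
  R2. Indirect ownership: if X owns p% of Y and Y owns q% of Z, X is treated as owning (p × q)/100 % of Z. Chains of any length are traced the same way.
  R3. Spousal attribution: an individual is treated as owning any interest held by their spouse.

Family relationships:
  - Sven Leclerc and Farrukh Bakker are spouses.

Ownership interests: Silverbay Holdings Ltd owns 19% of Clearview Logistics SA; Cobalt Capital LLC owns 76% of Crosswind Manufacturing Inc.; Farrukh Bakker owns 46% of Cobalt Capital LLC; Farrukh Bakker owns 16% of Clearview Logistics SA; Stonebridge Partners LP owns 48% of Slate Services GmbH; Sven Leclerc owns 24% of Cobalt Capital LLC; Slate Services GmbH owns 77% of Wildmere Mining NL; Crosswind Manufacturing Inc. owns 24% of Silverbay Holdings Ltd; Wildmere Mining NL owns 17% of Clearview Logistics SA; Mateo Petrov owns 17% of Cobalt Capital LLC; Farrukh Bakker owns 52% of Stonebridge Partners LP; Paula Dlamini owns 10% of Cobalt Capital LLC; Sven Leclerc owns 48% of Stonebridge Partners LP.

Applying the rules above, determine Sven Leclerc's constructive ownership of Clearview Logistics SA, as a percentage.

By spousal attribution (R3), Sven Leclerc is treated as also owning Farrukh Bakker's interest in Cobalt Capital LLC, giving 24% + 46% = 70%.
By spousal attribution (R3), Sven Leclerc is treated as also owning Farrukh Bakker's interest in Stonebridge Partners LP, giving 48% + 52% = 100%.
By spousal attribution (R3), Sven Leclerc is treated as owning Farrukh Bakker's 16% interest in Clearview Logistics SA.
Chain via Cobalt Capital LLC → Crosswind Manufacturing Inc. → Silverbay Holdings Ltd (R2): 70% × 76% × 24% × 19% = 2.42592% of Clearview Logistics SA.
Chain via Stonebridge Partners LP → Slate Services GmbH → Wildmere Mining NL (R2): 100% × 48% × 77% × 17% = 6.2832% of Clearview Logistics SA.
Direct interest in Clearview Logistics SA: 16%.
Aggregating (R1): 2.42592% + 6.2832% + 16% = 24.70912%.

24.70912%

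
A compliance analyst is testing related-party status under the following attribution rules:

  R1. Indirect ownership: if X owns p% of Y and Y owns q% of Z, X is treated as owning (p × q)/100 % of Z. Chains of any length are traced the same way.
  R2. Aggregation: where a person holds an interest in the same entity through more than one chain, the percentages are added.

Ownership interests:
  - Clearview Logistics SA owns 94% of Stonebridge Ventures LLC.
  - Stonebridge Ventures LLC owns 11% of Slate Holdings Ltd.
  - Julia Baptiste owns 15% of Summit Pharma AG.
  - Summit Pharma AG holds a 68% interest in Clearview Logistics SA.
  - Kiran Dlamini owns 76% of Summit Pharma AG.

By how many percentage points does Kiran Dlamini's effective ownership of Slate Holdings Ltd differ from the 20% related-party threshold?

Chain via Summit Pharma AG → Clearview Logistics SA → Stonebridge Ventures LLC (R1): 76% × 68% × 94% × 11% = 5.343712% of Slate Holdings Ltd.
5.343712% falls short of the 20% threshold by 14.656288 percentage points.

14.656288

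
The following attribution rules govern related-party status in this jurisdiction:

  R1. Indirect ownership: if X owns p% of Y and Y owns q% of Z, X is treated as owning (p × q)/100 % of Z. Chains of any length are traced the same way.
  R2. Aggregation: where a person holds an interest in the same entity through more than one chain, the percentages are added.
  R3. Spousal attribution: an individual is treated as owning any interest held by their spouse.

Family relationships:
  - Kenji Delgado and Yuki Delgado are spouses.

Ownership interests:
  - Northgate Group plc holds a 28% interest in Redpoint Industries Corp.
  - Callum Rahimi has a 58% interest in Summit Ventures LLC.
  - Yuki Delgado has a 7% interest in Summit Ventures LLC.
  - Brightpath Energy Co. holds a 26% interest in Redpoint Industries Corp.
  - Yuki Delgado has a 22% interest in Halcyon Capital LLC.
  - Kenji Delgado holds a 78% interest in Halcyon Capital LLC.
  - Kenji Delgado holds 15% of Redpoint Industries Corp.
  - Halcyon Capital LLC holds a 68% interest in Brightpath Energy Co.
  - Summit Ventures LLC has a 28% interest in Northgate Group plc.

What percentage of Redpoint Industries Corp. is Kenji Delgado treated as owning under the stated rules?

By spousal attribution (R3), Kenji Delgado is treated as also owning Yuki Delgado's interest in Halcyon Capital LLC, giving 78% + 22% = 100%.
By spousal attribution (R3), Kenji Delgado is treated as owning Yuki Delgado's 7% interest in Summit Ventures LLC.
Chain via Halcyon Capital LLC → Brightpath Energy Co. (R1): 100% × 68% × 26% = 17.68% of Redpoint Industries Corp.
Direct interest in Redpoint Industries Corp: 15%.
Chain via Summit Ventures LLC → Northgate Group plc (R1): 7% × 28% × 28% = 0.5488% of Redpoint Industries Corp.
Aggregating (R2): 17.68% + 15% + 0.5488% = 33.2288%.

33.2288%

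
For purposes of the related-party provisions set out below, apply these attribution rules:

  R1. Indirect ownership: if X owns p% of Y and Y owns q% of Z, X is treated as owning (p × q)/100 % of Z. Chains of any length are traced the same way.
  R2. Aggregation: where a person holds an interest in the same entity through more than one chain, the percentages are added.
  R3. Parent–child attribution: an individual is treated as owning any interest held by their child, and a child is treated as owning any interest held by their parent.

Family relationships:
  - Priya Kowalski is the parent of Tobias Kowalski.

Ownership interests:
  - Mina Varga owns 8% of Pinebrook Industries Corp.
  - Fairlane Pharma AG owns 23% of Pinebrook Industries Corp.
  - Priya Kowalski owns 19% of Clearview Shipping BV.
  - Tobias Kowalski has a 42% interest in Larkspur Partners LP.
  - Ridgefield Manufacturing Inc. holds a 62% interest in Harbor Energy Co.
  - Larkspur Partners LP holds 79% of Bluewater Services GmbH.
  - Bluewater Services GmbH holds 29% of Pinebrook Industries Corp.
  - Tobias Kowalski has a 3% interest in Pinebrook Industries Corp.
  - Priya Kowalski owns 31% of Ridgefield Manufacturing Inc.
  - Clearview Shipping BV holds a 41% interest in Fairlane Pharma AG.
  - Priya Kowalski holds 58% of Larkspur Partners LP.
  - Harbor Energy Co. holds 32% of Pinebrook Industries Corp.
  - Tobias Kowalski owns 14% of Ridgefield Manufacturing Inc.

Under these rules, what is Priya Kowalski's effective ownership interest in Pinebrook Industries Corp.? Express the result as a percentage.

By parent–child attribution (R3), Priya Kowalski is treated as also owning Tobias Kowalski's interest in Ridgefield Manufacturing Inc, giving 31% + 14% = 45%.
By parent–child attribution (R3), Priya Kowalski is treated as also owning Tobias Kowalski's interest in Larkspur Partners LP, giving 58% + 42% = 100%.
By parent–child attribution (R3), Priya Kowalski is treated as owning Tobias Kowalski's 3% interest in Pinebrook Industries Corp.
Chain via Ridgefield Manufacturing Inc. → Harbor Energy Co. (R1): 45% × 62% × 32% = 8.928% of Pinebrook Industries Corp.
Chain via Clearview Shipping BV → Fairlane Pharma AG (R1): 19% × 41% × 23% = 1.7917% of Pinebrook Industries Corp.
Chain via Larkspur Partners LP → Bluewater Services GmbH (R1): 100% × 79% × 29% = 22.91% of Pinebrook Industries Corp.
Direct interest in Pinebrook Industries Corp: 3%.
Aggregating (R2): 8.928% + 1.7917% + 22.91% + 3% = 36.6297%.

36.6297%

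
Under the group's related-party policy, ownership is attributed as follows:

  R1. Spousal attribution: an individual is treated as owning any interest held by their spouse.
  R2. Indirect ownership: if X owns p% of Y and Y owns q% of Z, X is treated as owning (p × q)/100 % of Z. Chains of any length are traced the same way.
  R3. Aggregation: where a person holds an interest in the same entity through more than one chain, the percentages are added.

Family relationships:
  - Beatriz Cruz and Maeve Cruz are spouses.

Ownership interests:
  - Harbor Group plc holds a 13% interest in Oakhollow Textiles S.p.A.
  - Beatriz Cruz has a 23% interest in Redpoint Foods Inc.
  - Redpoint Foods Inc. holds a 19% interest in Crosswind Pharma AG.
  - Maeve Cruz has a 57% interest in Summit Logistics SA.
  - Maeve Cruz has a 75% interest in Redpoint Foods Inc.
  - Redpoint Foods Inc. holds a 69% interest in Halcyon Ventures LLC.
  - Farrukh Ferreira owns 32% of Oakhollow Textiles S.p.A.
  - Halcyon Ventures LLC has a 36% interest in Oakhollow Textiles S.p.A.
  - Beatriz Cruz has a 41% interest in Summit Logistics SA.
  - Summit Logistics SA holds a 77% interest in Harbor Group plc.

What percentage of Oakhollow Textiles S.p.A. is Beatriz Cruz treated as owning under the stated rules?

34.153%

By spousal attribution (R1), Beatriz Cruz is treated as also owning Maeve Cruz's interest in Redpoint Foods Inc, giving 23% + 75% = 98%.
By spousal attribution (R1), Beatriz Cruz is treated as also owning Maeve Cruz's interest in Summit Logistics SA, giving 41% + 57% = 98%.
Chain via Redpoint Foods Inc. → Halcyon Ventures LLC (R2): 98% × 69% × 36% = 24.3432% of Oakhollow Textiles S.p.A.
Chain via Summit Logistics SA → Harbor Group plc (R2): 98% × 77% × 13% = 9.8098% of Oakhollow Textiles S.p.A.
Aggregating (R3): 24.3432% + 9.8098% = 34.153%.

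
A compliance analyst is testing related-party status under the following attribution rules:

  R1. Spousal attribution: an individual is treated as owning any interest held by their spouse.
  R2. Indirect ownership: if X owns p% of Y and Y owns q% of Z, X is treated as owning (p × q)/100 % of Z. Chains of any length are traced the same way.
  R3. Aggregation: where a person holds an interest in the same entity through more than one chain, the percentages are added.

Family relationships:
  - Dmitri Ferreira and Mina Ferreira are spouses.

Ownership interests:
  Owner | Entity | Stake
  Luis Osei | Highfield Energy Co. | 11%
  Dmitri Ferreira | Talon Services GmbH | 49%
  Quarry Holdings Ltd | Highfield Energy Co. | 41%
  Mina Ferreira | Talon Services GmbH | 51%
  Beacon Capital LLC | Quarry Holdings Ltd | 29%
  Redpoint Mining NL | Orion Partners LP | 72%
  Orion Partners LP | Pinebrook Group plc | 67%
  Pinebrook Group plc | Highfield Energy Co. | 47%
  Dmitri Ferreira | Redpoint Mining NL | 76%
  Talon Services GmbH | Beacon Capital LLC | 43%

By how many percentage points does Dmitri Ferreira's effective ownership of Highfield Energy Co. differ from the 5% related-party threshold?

17.344028

By spousal attribution (R1), Dmitri Ferreira is treated as also owning Mina Ferreira's interest in Talon Services GmbH, giving 49% + 51% = 100%.
Chain via Redpoint Mining NL → Orion Partners LP → Pinebrook Group plc (R2): 76% × 72% × 67% × 47% = 17.231328% of Highfield Energy Co.
Chain via Talon Services GmbH → Beacon Capital LLC → Quarry Holdings Ltd (R2): 100% × 43% × 29% × 41% = 5.1127% of Highfield Energy Co.
Aggregating (R3): 17.231328% + 5.1127% = 22.344028%.
22.344028% exceeds the 5% threshold by 17.344028 percentage points.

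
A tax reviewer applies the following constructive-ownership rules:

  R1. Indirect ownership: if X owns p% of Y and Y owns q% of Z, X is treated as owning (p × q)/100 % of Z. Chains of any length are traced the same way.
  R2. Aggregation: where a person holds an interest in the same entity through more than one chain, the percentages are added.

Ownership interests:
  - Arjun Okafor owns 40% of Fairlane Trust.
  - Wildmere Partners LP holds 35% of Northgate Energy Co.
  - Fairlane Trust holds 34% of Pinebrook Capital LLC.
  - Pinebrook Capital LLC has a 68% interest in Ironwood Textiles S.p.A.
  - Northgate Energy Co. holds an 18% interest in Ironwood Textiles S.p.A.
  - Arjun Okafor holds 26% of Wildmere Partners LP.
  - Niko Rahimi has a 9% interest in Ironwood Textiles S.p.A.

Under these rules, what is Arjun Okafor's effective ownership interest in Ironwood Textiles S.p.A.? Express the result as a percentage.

Chain via Wildmere Partners LP → Northgate Energy Co. (R1): 26% × 35% × 18% = 1.638% of Ironwood Textiles S.p.A.
Chain via Fairlane Trust → Pinebrook Capital LLC (R1): 40% × 34% × 68% = 9.248% of Ironwood Textiles S.p.A.
Aggregating (R2): 1.638% + 9.248% = 10.886%.

10.886%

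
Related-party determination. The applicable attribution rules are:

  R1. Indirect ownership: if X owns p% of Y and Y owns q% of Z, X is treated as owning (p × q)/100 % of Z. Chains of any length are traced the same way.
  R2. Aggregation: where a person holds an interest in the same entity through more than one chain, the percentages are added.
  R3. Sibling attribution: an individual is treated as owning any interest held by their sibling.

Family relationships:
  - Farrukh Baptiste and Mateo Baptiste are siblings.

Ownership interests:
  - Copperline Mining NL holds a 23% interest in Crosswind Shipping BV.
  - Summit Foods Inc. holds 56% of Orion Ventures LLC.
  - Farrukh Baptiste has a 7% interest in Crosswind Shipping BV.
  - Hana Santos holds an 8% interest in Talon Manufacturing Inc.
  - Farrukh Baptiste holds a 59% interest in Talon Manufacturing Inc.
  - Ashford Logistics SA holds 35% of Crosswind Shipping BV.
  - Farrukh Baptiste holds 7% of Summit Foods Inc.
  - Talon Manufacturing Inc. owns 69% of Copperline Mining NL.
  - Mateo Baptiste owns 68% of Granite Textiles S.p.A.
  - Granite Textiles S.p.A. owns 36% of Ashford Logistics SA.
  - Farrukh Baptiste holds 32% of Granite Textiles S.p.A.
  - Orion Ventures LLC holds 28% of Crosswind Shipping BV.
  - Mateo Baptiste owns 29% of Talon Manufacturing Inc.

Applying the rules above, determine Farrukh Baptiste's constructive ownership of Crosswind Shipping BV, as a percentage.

34.6632%

By sibling attribution (R3), Farrukh Baptiste is treated as also owning Mateo Baptiste's interest in Talon Manufacturing Inc, giving 59% + 29% = 88%.
By sibling attribution (R3), Farrukh Baptiste is treated as also owning Mateo Baptiste's interest in Granite Textiles S.p.A, giving 32% + 68% = 100%.
Chain via Talon Manufacturing Inc. → Copperline Mining NL (R1): 88% × 69% × 23% = 13.9656% of Crosswind Shipping BV.
Chain via Summit Foods Inc. → Orion Ventures LLC (R1): 7% × 56% × 28% = 1.0976% of Crosswind Shipping BV.
Chain via Granite Textiles S.p.A. → Ashford Logistics SA (R1): 100% × 36% × 35% = 12.6% of Crosswind Shipping BV.
Direct interest in Crosswind Shipping BV: 7%.
Aggregating (R2): 13.9656% + 1.0976% + 12.6% + 7% = 34.6632%.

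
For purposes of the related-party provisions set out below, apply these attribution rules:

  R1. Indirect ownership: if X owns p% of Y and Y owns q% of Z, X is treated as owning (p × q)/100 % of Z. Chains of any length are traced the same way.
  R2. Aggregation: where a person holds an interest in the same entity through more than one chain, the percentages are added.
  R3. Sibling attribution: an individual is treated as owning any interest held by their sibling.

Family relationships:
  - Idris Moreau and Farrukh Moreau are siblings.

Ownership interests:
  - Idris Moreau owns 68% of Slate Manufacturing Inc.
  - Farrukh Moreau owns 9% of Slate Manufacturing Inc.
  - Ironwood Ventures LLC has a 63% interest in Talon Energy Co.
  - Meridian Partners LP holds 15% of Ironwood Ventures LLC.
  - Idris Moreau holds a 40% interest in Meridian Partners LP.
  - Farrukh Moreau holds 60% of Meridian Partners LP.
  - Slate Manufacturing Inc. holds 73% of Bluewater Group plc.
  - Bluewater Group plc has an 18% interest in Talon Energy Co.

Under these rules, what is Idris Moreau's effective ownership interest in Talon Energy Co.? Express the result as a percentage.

By sibling attribution (R3), Idris Moreau is treated as also owning Farrukh Moreau's interest in Meridian Partners LP, giving 40% + 60% = 100%.
By sibling attribution (R3), Idris Moreau is treated as also owning Farrukh Moreau's interest in Slate Manufacturing Inc, giving 68% + 9% = 77%.
Chain via Meridian Partners LP → Ironwood Ventures LLC (R1): 100% × 15% × 63% = 9.45% of Talon Energy Co.
Chain via Slate Manufacturing Inc. → Bluewater Group plc (R1): 77% × 73% × 18% = 10.1178% of Talon Energy Co.
Aggregating (R2): 9.45% + 10.1178% = 19.5678%.

19.5678%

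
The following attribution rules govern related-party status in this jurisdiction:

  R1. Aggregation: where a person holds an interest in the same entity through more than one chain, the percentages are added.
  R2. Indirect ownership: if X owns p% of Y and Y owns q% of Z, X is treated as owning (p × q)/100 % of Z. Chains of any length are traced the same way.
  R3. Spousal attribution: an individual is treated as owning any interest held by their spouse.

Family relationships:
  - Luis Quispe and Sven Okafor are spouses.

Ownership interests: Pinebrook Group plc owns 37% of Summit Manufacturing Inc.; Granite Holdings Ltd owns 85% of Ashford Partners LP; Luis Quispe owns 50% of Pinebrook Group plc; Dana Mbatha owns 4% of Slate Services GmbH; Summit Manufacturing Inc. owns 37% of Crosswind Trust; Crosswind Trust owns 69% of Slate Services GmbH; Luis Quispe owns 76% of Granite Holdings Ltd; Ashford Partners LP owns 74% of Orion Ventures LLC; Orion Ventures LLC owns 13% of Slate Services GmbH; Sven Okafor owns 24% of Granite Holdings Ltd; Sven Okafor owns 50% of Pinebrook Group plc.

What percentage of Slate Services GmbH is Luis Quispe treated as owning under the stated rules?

17.6231%

By spousal attribution (R3), Luis Quispe is treated as also owning Sven Okafor's interest in Pinebrook Group plc, giving 50% + 50% = 100%.
By spousal attribution (R3), Luis Quispe is treated as also owning Sven Okafor's interest in Granite Holdings Ltd, giving 76% + 24% = 100%.
Chain via Pinebrook Group plc → Summit Manufacturing Inc. → Crosswind Trust (R2): 100% × 37% × 37% × 69% = 9.4461% of Slate Services GmbH.
Chain via Granite Holdings Ltd → Ashford Partners LP → Orion Ventures LLC (R2): 100% × 85% × 74% × 13% = 8.177% of Slate Services GmbH.
Aggregating (R1): 9.4461% + 8.177% = 17.6231%.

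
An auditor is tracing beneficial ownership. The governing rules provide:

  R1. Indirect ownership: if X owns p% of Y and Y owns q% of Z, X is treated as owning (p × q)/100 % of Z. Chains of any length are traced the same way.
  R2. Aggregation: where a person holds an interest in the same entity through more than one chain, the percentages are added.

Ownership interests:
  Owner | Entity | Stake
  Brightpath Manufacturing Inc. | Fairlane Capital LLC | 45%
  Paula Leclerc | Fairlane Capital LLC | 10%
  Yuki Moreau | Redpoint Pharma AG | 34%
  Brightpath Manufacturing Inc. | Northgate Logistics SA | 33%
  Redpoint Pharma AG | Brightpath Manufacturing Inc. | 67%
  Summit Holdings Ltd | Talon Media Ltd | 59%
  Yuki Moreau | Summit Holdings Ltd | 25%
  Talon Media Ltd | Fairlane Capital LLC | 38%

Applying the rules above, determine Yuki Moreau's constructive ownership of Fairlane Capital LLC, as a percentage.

Chain via Redpoint Pharma AG → Brightpath Manufacturing Inc. (R1): 34% × 67% × 45% = 10.251% of Fairlane Capital LLC.
Chain via Summit Holdings Ltd → Talon Media Ltd (R1): 25% × 59% × 38% = 5.605% of Fairlane Capital LLC.
Aggregating (R2): 10.251% + 5.605% = 15.856%.

15.856%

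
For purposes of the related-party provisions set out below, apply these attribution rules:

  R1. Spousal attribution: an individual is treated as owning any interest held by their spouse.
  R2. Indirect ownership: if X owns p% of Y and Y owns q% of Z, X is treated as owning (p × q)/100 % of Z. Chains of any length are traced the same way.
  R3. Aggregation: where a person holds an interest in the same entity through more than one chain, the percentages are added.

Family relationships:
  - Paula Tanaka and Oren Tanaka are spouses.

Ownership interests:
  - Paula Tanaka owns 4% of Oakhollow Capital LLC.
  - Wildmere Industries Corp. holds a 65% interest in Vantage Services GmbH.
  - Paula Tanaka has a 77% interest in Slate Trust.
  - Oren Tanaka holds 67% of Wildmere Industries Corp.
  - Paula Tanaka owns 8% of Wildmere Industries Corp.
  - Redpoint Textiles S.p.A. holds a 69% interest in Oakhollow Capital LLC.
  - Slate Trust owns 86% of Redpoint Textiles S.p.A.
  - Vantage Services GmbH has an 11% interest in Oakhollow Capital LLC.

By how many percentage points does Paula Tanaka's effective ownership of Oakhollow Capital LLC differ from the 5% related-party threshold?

By spousal attribution (R1), Paula Tanaka is treated as also owning Oren Tanaka's interest in Wildmere Industries Corp, giving 8% + 67% = 75%.
Chain via Wildmere Industries Corp. → Vantage Services GmbH (R2): 75% × 65% × 11% = 5.3625% of Oakhollow Capital LLC.
Chain via Slate Trust → Redpoint Textiles S.p.A. (R2): 77% × 86% × 69% = 45.6918% of Oakhollow Capital LLC.
Direct interest in Oakhollow Capital LLC: 4%.
Aggregating (R3): 5.3625% + 45.6918% + 4% = 55.0543%.
55.0543% exceeds the 5% threshold by 50.0543 percentage points.

50.0543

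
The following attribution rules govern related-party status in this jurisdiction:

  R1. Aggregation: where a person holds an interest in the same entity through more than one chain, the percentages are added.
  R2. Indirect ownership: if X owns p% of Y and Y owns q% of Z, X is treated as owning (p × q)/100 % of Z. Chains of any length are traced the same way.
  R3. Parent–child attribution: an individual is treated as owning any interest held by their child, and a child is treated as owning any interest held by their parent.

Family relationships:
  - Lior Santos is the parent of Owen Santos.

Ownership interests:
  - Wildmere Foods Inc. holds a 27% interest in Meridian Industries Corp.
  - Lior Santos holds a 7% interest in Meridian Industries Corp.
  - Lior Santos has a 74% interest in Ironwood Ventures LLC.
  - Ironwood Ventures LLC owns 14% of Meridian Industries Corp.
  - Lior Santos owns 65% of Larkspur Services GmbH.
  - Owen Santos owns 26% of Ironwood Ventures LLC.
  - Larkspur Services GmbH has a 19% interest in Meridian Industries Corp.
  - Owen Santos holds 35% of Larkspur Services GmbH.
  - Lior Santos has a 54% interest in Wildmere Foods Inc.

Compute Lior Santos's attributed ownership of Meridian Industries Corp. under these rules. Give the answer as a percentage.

54.58%

By parent–child attribution (R3), Lior Santos is treated as also owning Owen Santos's interest in Ironwood Ventures LLC, giving 74% + 26% = 100%.
By parent–child attribution (R3), Lior Santos is treated as also owning Owen Santos's interest in Larkspur Services GmbH, giving 65% + 35% = 100%.
Chain via Ironwood Ventures LLC (R2): 100% × 14% = 14% of Meridian Industries Corp.
Chain via Larkspur Services GmbH (R2): 100% × 19% = 19% of Meridian Industries Corp.
Chain via Wildmere Foods Inc. (R2): 54% × 27% = 14.58% of Meridian Industries Corp.
Direct interest in Meridian Industries Corp: 7%.
Aggregating (R1): 14% + 19% + 14.58% + 7% = 54.58%.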